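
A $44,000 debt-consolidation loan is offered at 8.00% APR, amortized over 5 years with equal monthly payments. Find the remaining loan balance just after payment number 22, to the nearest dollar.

With monthly rate i = 8%/12 = 0.0066667, the balance after k of n payments is P · [(1+i)^n − (1+i)^k] / [(1+i)^n − 1].
(1+0.0066667)^60 = 1.48984571 and (1+0.0066667)^22 = 1.15740443, so the balance is 44,000 × (1.48984571 − 1.15740443) / (1.48984571 − 1) = $29,861.27.

$29,861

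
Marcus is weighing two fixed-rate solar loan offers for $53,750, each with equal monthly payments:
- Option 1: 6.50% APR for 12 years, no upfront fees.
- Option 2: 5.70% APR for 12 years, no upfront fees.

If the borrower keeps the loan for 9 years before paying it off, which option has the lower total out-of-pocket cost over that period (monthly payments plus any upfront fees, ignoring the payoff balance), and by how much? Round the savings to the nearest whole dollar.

Option 1: at 6.50% the monthly rate is 0.0054167, so the payment is 53,750 × 0.0054167 / (1 − 1.0054167^−144) = $538.53.
Option 2: monthly rate = 5.7%/12 = 0.0047500; payment = 53,750 × 0.0047500 / (1 − (1+0.0047500)^−144) = $516.21.
Over 108 months: Option 1 costs 108 × $538.53 = $58,161.24; Option 2 costs 108 × $516.21 = $55,750.68.
Option 2 is cheaper by $58,161.24 − $55,750.68 = $2,410.56.

Option 2 by $2,411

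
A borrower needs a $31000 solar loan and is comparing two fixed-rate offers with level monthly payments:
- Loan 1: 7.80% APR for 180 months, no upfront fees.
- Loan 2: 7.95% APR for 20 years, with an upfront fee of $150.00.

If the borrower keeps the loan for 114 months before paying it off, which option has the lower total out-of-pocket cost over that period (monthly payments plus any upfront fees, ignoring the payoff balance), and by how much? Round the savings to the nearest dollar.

Loan 2 by $3,766

Loan 1: at 7.80% the monthly rate is 0.0065000, so the payment is 31,000 × 0.0065000 / (1 − 1.0065000^−180) = $292.68.
Loan 2: at 7.95% the monthly rate is 0.0066250, so the payment is 31,000 × 0.0066250 / (1 − 1.0066250^−240) = $258.33.
Over 114 months: Loan 1 costs 114 × $292.68 = $33,365.52; Loan 2 costs 114 × $258.33 + $150.00 = $29,599.62.
Loan 2 is cheaper by $33,365.52 − $29,599.62 = $3,765.90.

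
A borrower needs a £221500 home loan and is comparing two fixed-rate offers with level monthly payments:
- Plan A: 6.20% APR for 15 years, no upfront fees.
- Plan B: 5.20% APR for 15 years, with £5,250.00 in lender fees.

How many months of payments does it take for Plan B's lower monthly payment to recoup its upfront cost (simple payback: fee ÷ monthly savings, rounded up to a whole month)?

Plan A: monthly rate = 6.2%/12 = 0.0051667; payment = 221,500 × 0.0051667 / (1 − (1+0.0051667)^−180) = £1,893.16.
Plan B: at 5.20% the monthly rate is 0.0043333, so the payment is 221,500 × 0.0043333 / (1 − 1.0043333^−180) = £1,774.77.
Monthly savings = £1,893.16 − £1,774.77 = £118.39.
Break-even = £5,250.00 / £118.39 = 44.34 → 45 months.

45 months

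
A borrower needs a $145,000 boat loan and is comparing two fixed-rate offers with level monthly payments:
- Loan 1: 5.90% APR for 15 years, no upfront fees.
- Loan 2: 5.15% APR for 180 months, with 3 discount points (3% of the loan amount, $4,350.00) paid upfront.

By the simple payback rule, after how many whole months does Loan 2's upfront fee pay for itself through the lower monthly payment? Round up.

76 months

Loan 1: monthly rate = 5.9%/12 = 0.0049167; payment = 145,000 × 0.0049167 / (1 − (1+0.0049167)^−180) = $1,215.77.
Loan 2: monthly rate = 5.15%/12 = 0.0042917; payment = 145,000 × 0.0042917 / (1 − (1+0.0042917)^−180) = $1,158.01.
Monthly savings = $1,215.77 − $1,158.01 = $57.76.
Break-even = $4,350.00 / $57.76 = 75.31 → 76 months.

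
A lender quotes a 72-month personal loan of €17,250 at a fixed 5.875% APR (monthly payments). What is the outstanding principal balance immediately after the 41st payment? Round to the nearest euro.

€8,175

With monthly rate i = 5.875%/12 = 0.0048958, the balance after k of n payments is P · [(1+i)^n − (1+i)^k] / [(1+i)^n − 1].
(1+0.0048958)^72 = 1.42139661 and (1+0.0048958)^41 = 1.22169519, so the balance is 17,250 × (1.42139661 − 1.22169519) / (1.42139661 − 1) = €8,174.84.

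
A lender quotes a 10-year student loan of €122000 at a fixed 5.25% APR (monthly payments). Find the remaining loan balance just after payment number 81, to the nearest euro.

With monthly rate i = 5.25%/12 = 0.0043750, the balance after k of n payments is P · [(1+i)^n − (1+i)^k] / [(1+i)^n − 1].
(1+0.0043750)^120 = 1.68852421 and (1+0.0043750)^81 = 1.42418833, so the balance is 122,000 × (1.68852421 − 1.42418833) / (1.68852421 − 1) = €46,837.83.

€46,838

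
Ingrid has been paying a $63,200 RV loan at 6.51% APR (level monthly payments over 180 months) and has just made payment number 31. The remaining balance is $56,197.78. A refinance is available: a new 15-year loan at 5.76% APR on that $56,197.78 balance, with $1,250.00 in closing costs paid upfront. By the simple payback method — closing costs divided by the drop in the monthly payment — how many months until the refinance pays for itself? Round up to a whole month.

15 months

Current payment = 63,200 × 6.51%/12 / (1 − (1+0.0054250)^−180) = $550.89.
Refinanced payment = 56,197.78 × 0.0048000 / (1 − (1+0.0048000)^−180) = $466.97.
Monthly savings = $550.89 − $466.97 = $83.92.
Break-even = $1,250.00 / $83.92 = 14.90 → 15 months.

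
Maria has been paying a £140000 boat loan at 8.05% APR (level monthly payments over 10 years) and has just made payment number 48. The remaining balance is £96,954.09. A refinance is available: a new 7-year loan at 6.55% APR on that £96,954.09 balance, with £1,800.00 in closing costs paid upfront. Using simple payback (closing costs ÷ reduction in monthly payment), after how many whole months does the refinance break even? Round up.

7 months

Current payment = 140,000 × 8.05%/12 / (1 − (1+0.0067083)^−120) = £1,702.29.
Refinanced payment = 96,954.09 × 0.0054583 / (1 − (1+0.0054583)^−84) = £1,442.06.
Monthly savings = £1,702.29 − £1,442.06 = £260.23.
Break-even = £1,800.00 / £260.23 = 6.92 → 7 months.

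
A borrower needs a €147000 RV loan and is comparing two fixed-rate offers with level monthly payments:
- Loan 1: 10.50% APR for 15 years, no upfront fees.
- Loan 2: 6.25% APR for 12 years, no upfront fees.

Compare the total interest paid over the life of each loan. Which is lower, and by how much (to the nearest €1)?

Loan 1: at 10.50% the monthly rate is 0.0087500, so the payment is 147,000 × 0.0087500 / (1 − 1.0087500^−180) = €1,624.94.
Total interest on Loan 1 = 180 × €1,624.94 − €147,000 = €145,489.20.
Loan 2: at 6.25% the monthly rate is 0.0052083, so the payment is 147,000 × 0.0052083 / (1 − 1.0052083^−144) = €1,453.59.
Total interest on Loan 2 = 144 × €1,453.59 − €147,000 = €62,316.96.
Loan 2 is lower by €83,172.24.

Loan 2 by €83,172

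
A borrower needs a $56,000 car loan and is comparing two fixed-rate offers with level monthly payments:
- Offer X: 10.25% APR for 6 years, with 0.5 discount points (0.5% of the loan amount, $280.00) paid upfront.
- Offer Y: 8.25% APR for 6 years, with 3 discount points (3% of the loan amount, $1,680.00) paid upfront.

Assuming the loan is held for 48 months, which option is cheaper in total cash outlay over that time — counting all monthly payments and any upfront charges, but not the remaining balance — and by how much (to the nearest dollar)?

Offer Y by $1,279

Offer X: monthly rate = 10.25%/12 = 0.0085417; payment = 56,000 × 0.0085417 / (1 − (1+0.0085417)^−72) = $1,044.52.
Offer Y: monthly rate = 8.25%/12 = 0.0068750; payment = 56,000 × 0.0068750 / (1 − (1+0.0068750)^−72) = $988.71.
Over 48 months: Offer X costs 48 × $1,044.52 + $280.00 = $50,416.96; Offer Y costs 48 × $988.71 + $1,680.00 = $49,138.08.
Offer Y is cheaper by $50,416.96 − $49,138.08 = $1,278.88.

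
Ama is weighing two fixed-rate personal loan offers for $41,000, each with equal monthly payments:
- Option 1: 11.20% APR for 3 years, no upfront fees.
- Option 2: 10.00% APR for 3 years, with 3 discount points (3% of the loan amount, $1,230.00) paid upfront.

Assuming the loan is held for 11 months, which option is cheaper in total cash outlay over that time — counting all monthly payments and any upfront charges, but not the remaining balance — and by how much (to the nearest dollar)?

Option 1 by $975

Option 1: at 11.20% the monthly rate is 0.0093333, so the payment is 41,000 × 0.0093333 / (1 − 1.0093333^−36) = $1,346.17.
Option 2: monthly rate = 10%/12 = 0.0083333; payment = 41,000 × 0.0083333 / (1 − (1+0.0083333)^−36) = $1,322.95.
Over 11 months: Option 1 costs 11 × $1,346.17 = $14,807.87; Option 2 costs 11 × $1,322.95 + $1,230.00 = $15,782.45.
Option 1 is cheaper by $15,782.45 − $14,807.87 = $974.58.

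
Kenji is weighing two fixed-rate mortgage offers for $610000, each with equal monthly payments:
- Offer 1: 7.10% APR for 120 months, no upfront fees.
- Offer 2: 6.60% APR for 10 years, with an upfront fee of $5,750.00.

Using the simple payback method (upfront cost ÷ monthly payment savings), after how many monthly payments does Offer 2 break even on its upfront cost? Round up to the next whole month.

Offer 1: at 7.10% the monthly rate is 0.0059167, so the payment is 610,000 × 0.0059167 / (1 − 1.0059167^−120) = $7,114.10.
Offer 2: at 6.60% the monthly rate is 0.0055000, so the payment is 610,000 × 0.0055000 / (1 − 1.0055000^−120) = $6,957.50.
Monthly savings = $7,114.10 − $6,957.50 = $156.60.
Break-even = $5,750.00 / $156.60 = 36.72 → 37 months.

37 months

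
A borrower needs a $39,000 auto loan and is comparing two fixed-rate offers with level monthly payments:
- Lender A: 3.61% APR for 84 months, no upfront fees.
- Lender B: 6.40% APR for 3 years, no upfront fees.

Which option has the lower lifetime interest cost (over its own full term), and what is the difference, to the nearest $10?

Lender B by $1,230

Lender A: monthly rate = 3.61%/12 = 0.0030083; payment = 39,000 × 0.0030083 / (1 − (1+0.0030083)^−84) = $526.11.
Total interest on Lender A = 84 × $526.11 − $39,000 = $5,193.24.
Lender B: at 6.40% the monthly rate is 0.0053333, so the payment is 39,000 × 0.0053333 / (1 − 1.0053333^−36) = $1,193.54.
Total interest on Lender B = 36 × $1,193.54 − $39,000 = $3,967.44.
Lender B is lower by $1,225.80.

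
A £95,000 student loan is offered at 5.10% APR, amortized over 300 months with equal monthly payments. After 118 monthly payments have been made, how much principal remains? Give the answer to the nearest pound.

£70,984

With monthly rate i = 5.1%/12 = 0.0042500, the balance after k of n payments is P · [(1+i)^n − (1+i)^k] / [(1+i)^n − 1].
(1+0.0042500)^300 = 3.56904580 and (1+0.0042500)^118 = 1.64944245, so the balance is 95,000 × (3.56904580 − 1.64944245) / (3.56904580 − 1) = £70,984.46.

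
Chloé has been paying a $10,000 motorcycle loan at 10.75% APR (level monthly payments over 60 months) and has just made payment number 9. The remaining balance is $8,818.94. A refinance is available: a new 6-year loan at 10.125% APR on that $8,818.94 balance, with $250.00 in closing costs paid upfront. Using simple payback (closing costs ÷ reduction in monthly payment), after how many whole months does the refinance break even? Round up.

5 months

Current payment = 10,000 × 10.75%/12 / (1 − (1+0.0089583)^−60) = $216.18.
Refinanced payment = 8,818.94 × 0.0084375 / (1 − (1+0.0084375)^−72) = $163.93.
Monthly savings = $216.18 − $163.93 = $52.25.
Break-even = $250.00 / $52.25 = 4.78 → 5 months.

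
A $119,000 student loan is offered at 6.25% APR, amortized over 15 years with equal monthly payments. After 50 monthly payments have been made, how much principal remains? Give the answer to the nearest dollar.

With monthly rate i = 6.25%/12 = 0.0052083, the balance after k of n payments is P · [(1+i)^n − (1+i)^k] / [(1+i)^n − 1].
(1+0.0052083)^180 = 2.54738422 and (1+0.0052083)^50 = 1.29659402, so the balance is 119,000 × (2.54738422 − 1.29659402) / (2.54738422 − 1) = $96,190.74.

$96,191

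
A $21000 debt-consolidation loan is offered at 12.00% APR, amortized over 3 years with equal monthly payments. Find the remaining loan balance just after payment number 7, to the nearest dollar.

$17,483

With monthly rate i = 12%/12 = 0.0100000, the balance after k of n payments is P · [(1+i)^n − (1+i)^k] / [(1+i)^n − 1].
(1+0.0100000)^36 = 1.43076878 and (1+0.0100000)^7 = 1.07213535, so the balance is 21,000 × (1.43076878 − 1.07213535) / (1.43076878 − 1) = $17,483.40.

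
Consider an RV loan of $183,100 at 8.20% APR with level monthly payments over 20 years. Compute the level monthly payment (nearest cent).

$1,554.39

Monthly rate = 8.2%/12 = 0.0068333; payment = 183,100 × 0.0068333 / (1 − (1+0.0068333)^−240) = $1,554.39.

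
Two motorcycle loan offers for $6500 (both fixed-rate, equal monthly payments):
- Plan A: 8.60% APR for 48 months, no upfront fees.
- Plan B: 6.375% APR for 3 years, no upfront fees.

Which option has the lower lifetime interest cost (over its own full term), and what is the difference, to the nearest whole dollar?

Plan B by $546

Plan A: at 8.60% the monthly rate is 0.0071667, so the payment is 6,500 × 0.0071667 / (1 − 1.0071667^−48) = $160.52.
Total interest on Plan A = 48 × $160.52 − $6,500 = $1,204.96.
Plan B: at 6.375% the monthly rate is 0.0053125, so the payment is 6,500 × 0.0053125 / (1 − 1.0053125^−36) = $198.85.
Total interest on Plan B = 36 × $198.85 − $6,500 = $658.60.
Plan B is lower by $546.36.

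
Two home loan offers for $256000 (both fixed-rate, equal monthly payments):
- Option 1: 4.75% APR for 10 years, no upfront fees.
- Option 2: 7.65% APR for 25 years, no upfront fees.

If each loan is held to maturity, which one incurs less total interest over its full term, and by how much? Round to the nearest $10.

Option 1 by $252,970

Option 1: at 4.75% the monthly rate is 0.0039583, so the payment is 256,000 × 0.0039583 / (1 − 1.0039583^−120) = $2,684.10.
Total interest on Option 1 = 120 × $2,684.10 − $256,000 = $66,092.00.
Option 2: at 7.65% the monthly rate is 0.0063750, so the payment is 256,000 × 0.0063750 / (1 − 1.0063750^−300) = $1,916.87.
Total interest on Option 2 = 300 × $1,916.87 − $256,000 = $319,061.00.
Option 1 is lower by $252,969.00.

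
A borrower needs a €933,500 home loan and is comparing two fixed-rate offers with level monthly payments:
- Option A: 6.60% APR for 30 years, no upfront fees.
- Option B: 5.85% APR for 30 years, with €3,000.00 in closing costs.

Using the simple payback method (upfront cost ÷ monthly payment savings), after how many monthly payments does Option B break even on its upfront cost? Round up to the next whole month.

Option A: at 6.60% the monthly rate is 0.0055000, so the payment is 933,500 × 0.0055000 / (1 − 1.0055000^−360) = €5,961.88.
Option B: monthly rate = 5.85%/12 = 0.0048750; payment = 933,500 × 0.0048750 / (1 − (1+0.0048750)^−360) = €5,507.10.
Monthly savings = €5,961.88 − €5,507.10 = €454.78.
Break-even = €3,000.00 / €454.78 = 6.60 → 7 months.

7 months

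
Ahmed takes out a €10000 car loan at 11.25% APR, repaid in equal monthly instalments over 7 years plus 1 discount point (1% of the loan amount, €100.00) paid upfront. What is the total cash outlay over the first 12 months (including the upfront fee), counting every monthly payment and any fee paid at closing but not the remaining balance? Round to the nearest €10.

Monthly rate = 11.25%/12 = 0.0093750; payment = 10,000 × 0.0093750 / (1 − (1+0.0093750)^−84) = €172.54.
Total outlay = 12 × €172.54 + €100.00 = €2,170.48.

€2,170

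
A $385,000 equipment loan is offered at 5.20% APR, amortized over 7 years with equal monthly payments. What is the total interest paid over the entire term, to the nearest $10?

$75,140

Monthly rate = 5.2%/12 = 0.0043333; payment = 385,000 × 0.0043333 / (1 − (1+0.0043333)^−84) = $5,477.81.
Total paid = 84 × $5,477.81 = $460,136.04; interest = $460,136.04 − $385,000 = $75,136.04.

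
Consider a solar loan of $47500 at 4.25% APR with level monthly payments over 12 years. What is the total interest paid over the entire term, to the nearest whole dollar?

$13,220

At 4.25% the monthly rate is 0.0035417, so the payment is 47,500 × 0.0035417 / (1 − 1.0035417^−144) = $421.67.
Total paid = 144 × $421.67 = $60,720.48; interest = $60,720.48 − $47,500 = $13,220.48.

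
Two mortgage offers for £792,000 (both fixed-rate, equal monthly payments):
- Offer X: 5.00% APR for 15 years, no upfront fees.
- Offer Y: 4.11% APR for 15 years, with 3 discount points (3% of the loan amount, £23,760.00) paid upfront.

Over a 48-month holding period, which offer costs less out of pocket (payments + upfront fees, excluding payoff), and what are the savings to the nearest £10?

Offer X by £6,430

Offer X: monthly rate = 5%/12 = 0.0041667; payment = 792,000 × 0.0041667 / (1 − (1+0.0041667)^−180) = £6,263.09.
Offer Y: monthly rate = 4.11%/12 = 0.0034250; payment = 792,000 × 0.0034250 / (1 − (1+0.0034250)^−180) = £5,902.08.
Over 48 months: Offer X costs 48 × £6,263.09 = £300,628.32; Offer Y costs 48 × £5,902.08 + £23,760.00 = £307,059.84.
Offer X is cheaper by £307,059.84 − £300,628.32 = £6,431.52.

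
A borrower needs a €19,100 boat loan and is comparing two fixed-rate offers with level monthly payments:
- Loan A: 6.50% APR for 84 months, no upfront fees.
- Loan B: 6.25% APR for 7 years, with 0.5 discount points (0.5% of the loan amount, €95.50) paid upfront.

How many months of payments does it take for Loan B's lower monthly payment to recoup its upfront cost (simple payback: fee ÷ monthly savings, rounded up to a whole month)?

42 months

Loan A: monthly rate = 6.5%/12 = 0.0054167; payment = 19,100 × 0.0054167 / (1 − (1+0.0054167)^−84) = €283.62.
Loan B: at 6.25% the monthly rate is 0.0052083, so the payment is 19,100 × 0.0052083 / (1 − 1.0052083^−84) = €281.32.
Monthly savings = €283.62 − €281.32 = €2.30.
Break-even = €95.50 / €2.30 = 41.52 → 42 months.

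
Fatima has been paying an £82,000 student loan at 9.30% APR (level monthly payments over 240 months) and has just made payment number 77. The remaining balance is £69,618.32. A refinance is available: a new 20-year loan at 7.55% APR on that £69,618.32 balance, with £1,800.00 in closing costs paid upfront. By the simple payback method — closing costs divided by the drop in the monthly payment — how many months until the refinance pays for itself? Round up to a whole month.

10 months

Current payment = 82,000 × 9.3%/12 / (1 − (1+0.0077500)^−240) = £753.67.
Refinanced payment = 69,618.32 × 0.0062917 / (1 − (1+0.0062917)^−240) = £562.97.
Monthly savings = £753.67 − £562.97 = £190.70.
Break-even = £1,800.00 / £190.70 = 9.44 → 10 months.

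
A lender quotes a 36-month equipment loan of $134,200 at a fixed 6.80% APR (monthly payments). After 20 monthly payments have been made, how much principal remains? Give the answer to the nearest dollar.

With monthly rate i = 6.8%/12 = 0.0056667, the balance after k of n payments is P · [(1+i)^n − (1+i)^k] / [(1+i)^n − 1].
(1+0.0056667)^36 = 1.22559222 and (1+0.0056667)^20 = 1.11964697, so the balance is 134,200 × (1.22559222 − 1.11964697) / (1.22559222 − 1) = $63,024.57.

$63,025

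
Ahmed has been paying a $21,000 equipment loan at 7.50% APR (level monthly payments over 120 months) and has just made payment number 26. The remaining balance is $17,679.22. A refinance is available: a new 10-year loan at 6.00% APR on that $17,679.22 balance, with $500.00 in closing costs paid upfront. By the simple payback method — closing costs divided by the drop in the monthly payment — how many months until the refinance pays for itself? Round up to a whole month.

Current payment = 21,000 × 7.5%/12 / (1 − (1+0.0062500)^−120) = $249.27.
Refinanced payment = 17,679.22 × 0.0050000 / (1 − (1+0.0050000)^−120) = $196.28.
Monthly savings = $249.27 − $196.28 = $52.99.
Break-even = $500.00 / $52.99 = 9.44 → 10 months.

10 months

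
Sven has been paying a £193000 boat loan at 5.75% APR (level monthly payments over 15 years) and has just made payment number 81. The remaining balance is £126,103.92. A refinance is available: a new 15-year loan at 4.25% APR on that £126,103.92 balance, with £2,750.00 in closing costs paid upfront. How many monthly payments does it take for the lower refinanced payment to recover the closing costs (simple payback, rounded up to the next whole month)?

Current payment = 193,000 × 5.75%/12 / (1 − (1+0.0047917)^−180) = £1,602.69.
Refinanced payment = 126,103.92 × 0.0035417 / (1 − (1+0.0035417)^−180) = £948.65.
Monthly savings = £1,602.69 − £948.65 = £654.04.
Break-even = £2,750.00 / £654.04 = 4.20 → 5 months.

5 months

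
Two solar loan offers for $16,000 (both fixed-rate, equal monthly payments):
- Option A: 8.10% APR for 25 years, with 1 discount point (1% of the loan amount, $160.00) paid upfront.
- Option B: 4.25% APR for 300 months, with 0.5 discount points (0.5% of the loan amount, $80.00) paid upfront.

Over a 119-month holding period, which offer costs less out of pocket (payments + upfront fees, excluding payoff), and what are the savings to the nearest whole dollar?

Option A: monthly rate = 8.1%/12 = 0.0067500; payment = 16,000 × 0.0067500 / (1 − (1+0.0067500)^−300) = $124.55.
Option B: monthly rate = 4.25%/12 = 0.0035417; payment = 16,000 × 0.0035417 / (1 − (1+0.0035417)^−300) = $86.68.
Over 119 months: Option A costs 119 × $124.55 + $160.00 = $14,981.45; Option B costs 119 × $86.68 + $80.00 = $10,394.92.
Option B is cheaper by $14,981.45 − $10,394.92 = $4,586.53.

Option B by $4,587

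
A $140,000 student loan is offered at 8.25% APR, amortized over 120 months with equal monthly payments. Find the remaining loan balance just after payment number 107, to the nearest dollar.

With monthly rate i = 8.25%/12 = 0.0068750, the balance after k of n payments is P · [(1+i)^n − (1+i)^k] / [(1+i)^n − 1].
(1+0.0068750)^120 = 2.27544809 and (1+0.0068750)^107 = 2.08153962, so the balance is 140,000 × (2.27544809 − 2.08153962) / (2.27544809 − 1) = $21,284.43.

$21,284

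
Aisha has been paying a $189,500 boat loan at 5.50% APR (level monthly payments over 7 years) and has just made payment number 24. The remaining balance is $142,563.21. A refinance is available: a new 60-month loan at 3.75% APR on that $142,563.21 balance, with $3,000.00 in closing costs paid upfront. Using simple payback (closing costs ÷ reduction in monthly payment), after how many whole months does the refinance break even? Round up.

27 months

Current payment = 189,500 × 5.5%/12 / (1 − (1+0.0045833)^−84) = $2,723.12.
Refinanced payment = 142,563.21 × 0.0031250 / (1 − (1+0.0031250)^−60) = $2,609.47.
Monthly savings = $2,723.12 − $2,609.47 = $113.65.
Break-even = $3,000.00 / $113.65 = 26.40 → 27 months.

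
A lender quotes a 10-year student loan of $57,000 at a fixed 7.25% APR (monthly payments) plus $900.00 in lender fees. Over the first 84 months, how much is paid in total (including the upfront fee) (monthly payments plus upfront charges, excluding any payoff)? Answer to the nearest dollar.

At 7.25% the monthly rate is 0.0060417, so the payment is 57,000 × 0.0060417 / (1 − 1.0060417^−120) = $669.19.
Total outlay = 84 × $669.19 + $900.00 = $57,111.96.

$57,112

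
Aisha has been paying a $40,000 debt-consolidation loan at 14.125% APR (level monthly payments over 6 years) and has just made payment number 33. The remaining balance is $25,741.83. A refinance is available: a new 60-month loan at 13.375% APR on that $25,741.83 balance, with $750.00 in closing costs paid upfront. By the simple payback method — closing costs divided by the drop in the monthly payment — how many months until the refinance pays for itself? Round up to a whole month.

Current payment = 40,000 × 14.125%/12 / (1 − (1+0.0117708)^−72) = $826.91.
Refinanced payment = 25,741.83 × 0.0111458 / (1 − (1+0.0111458)^−60) = $590.66.
Monthly savings = $826.91 − $590.66 = $236.25.
Break-even = $750.00 / $236.25 = 3.17 → 4 months.

4 months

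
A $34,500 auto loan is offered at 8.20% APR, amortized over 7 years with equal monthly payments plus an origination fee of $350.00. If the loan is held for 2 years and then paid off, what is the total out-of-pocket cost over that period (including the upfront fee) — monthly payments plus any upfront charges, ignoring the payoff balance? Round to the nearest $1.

$13,338

At 8.20% the monthly rate is 0.0068333, so the payment is 34,500 × 0.0068333 / (1 − 1.0068333^−84) = $541.17.
Total outlay = 24 × $541.17 + $350.00 = $13,338.08.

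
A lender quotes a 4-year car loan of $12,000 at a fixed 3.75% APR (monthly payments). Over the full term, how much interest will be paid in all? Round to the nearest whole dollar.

$941

Monthly rate = 3.75%/12 = 0.0031250; payment = 12,000 × 0.0031250 / (1 − (1+0.0031250)^−48) = $269.61.
Total paid = 48 × $269.61 = $12,941.28; interest = $12,941.28 − $12,000 = $941.28.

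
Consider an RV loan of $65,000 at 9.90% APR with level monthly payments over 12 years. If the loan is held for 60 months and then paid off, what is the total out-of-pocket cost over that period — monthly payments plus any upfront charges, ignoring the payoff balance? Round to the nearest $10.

Monthly rate = 9.9%/12 = 0.0082500; payment = 65,000 × 0.0082500 / (1 − (1+0.0082500)^−144) = $773.05.
Total outlay = 60 × $773.05 = $46,383.00.

$46,380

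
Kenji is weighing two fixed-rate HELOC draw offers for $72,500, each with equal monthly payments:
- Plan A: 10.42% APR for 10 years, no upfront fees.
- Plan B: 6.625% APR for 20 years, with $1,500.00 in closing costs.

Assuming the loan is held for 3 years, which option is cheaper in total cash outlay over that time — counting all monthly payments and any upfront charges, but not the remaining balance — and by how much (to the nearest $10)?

Plan B by $13,950

Plan A: at 10.42% the monthly rate is 0.0086833, so the payment is 72,500 × 0.0086833 / (1 − 1.0086833^−120) = $975.03.
Plan B: at 6.625% the monthly rate is 0.0055208, so the payment is 72,500 × 0.0055208 / (1 − 1.0055208^−240) = $545.89.
Over 36 months: Plan A costs 36 × $975.03 = $35,101.08; Plan B costs 36 × $545.89 + $1,500.00 = $21,152.04.
Plan B is cheaper by $35,101.08 − $21,152.04 = $13,949.04.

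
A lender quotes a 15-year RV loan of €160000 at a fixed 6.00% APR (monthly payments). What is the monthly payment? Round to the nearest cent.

At 6.00% the monthly rate is 0.0050000, so the payment is 160,000 × 0.0050000 / (1 − 1.0050000^−180) = €1,350.17.

€1,350.17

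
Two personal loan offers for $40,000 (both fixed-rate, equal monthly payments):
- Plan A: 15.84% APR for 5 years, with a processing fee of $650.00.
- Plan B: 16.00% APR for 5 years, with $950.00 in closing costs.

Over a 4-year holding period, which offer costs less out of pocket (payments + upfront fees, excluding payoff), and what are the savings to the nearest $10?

Plan A: monthly rate = 15.84%/12 = 0.0132000; payment = 40,000 × 0.0132000 / (1 − (1+0.0132000)^−60) = $969.33.
Plan B: monthly rate = 16%/12 = 0.0133333; payment = 40,000 × 0.0133333 / (1 − (1+0.0133333)^−60) = $972.72.
Over 48 months: Plan A costs 48 × $969.33 + $650.00 = $47,177.84; Plan B costs 48 × $972.72 + $950.00 = $47,640.56.
Plan A is cheaper by $47,640.56 − $47,177.84 = $462.72.

Plan A by $460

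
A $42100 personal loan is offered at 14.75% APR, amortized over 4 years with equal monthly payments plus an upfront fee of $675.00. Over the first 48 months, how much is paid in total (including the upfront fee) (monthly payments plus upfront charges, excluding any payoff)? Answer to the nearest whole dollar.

$56,660

Monthly rate = 14.75%/12 = 0.0122917; payment = 42,100 × 0.0122917 / (1 − (1+0.0122917)^−48) = $1,166.35.
Total outlay = 48 × $1,166.35 + $675.00 = $56,659.80.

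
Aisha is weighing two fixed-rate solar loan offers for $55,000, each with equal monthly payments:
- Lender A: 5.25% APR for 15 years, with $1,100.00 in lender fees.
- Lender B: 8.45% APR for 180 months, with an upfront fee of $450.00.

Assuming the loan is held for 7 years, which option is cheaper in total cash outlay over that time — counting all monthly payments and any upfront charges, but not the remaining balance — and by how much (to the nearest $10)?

Lender A by $7,570

Lender A: at 5.25% the monthly rate is 0.0043750, so the payment is 55,000 × 0.0043750 / (1 − 1.0043750^−180) = $442.13.
Lender B: at 8.45% the monthly rate is 0.0070417, so the payment is 55,000 × 0.0070417 / (1 − 1.0070417^−180) = $540.00.
Over 84 months: Lender A costs 84 × $442.13 + $1,100.00 = $38,238.92; Lender B costs 84 × $540.00 + $450.00 = $45,810.00.
Lender A is cheaper by $45,810.00 − $38,238.92 = $7,571.08.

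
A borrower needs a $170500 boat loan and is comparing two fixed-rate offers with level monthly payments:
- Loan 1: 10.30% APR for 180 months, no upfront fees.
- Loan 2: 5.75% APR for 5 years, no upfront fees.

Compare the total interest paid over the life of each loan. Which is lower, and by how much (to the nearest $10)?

Loan 2 by $138,860

Loan 1: monthly rate = 10.3%/12 = 0.0085833; payment = 170,500 × 0.0085833 / (1 − (1+0.0085833)^−180) = $1,863.62.
Total interest on Loan 1 = 180 × $1,863.62 − $170,500 = $164,951.60.
Loan 2: at 5.75% the monthly rate is 0.0047917, so the payment is 170,500 × 0.0047917 / (1 − 1.0047917^−60) = $3,276.46.
Total interest on Loan 2 = 60 × $3,276.46 − $170,500 = $26,087.60.
Loan 2 is lower by $138,864.00.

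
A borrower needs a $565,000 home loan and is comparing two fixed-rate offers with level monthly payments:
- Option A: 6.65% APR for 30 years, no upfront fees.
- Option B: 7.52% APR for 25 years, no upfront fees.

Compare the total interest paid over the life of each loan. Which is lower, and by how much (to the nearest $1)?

Option B by $50,961

Option A: at 6.65% the monthly rate is 0.0055417, so the payment is 565,000 × 0.0055417 / (1 − 1.0055417^−360) = $3,627.10.
Total interest on Option A = 360 × $3,627.10 − $565,000 = $740,756.00.
Option B: monthly rate = 7.52%/12 = 0.0062667; payment = 565,000 × 0.0062667 / (1 − (1+0.0062667)^−300) = $4,182.65.
Total interest on Option B = 300 × $4,182.65 − $565,000 = $689,795.00.
Option B is lower by $50,961.00.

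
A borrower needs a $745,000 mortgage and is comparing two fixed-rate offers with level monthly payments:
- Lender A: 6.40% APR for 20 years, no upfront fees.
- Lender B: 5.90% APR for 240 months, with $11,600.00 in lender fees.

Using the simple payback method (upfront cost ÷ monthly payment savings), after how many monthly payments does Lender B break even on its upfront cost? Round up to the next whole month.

Lender A: at 6.40% the monthly rate is 0.0053333, so the payment is 745,000 × 0.0053333 / (1 − 1.0053333^−240) = $5,510.75.
Lender B: monthly rate = 5.9%/12 = 0.0049167; payment = 745,000 × 0.0049167 / (1 − (1+0.0049167)^−240) = $5,294.52.
Monthly savings = $5,510.75 − $5,294.52 = $216.23.
Break-even = $11,600.00 / $216.23 = 53.65 → 54 months.

54 months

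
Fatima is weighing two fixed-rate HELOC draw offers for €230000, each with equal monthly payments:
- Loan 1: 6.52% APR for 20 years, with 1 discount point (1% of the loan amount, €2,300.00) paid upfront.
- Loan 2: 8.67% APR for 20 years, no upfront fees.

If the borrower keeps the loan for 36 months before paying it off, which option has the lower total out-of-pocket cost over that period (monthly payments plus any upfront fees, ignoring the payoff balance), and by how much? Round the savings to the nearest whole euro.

Loan 1: at 6.52% the monthly rate is 0.0054333, so the payment is 230,000 × 0.0054333 / (1 − 1.0054333^−240) = €1,717.53.
Loan 2: at 8.67% the monthly rate is 0.0072250, so the payment is 230,000 × 0.0072250 / (1 − 1.0072250^−240) = €2,020.81.
Over 36 months: Loan 1 costs 36 × €1,717.53 + €2,300.00 = €64,131.08; Loan 2 costs 36 × €2,020.81 = €72,749.16.
Loan 1 is cheaper by €72,749.16 − €64,131.08 = €8,618.08.

Loan 1 by €8,618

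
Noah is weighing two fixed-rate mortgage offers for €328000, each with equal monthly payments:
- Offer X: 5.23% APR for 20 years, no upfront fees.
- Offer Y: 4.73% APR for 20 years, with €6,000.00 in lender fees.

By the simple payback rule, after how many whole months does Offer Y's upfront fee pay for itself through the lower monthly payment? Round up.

67 months

Offer X: at 5.23% the monthly rate is 0.0043583, so the payment is 328,000 × 0.0043583 / (1 − 1.0043583^−240) = €2,206.55.
Offer Y: at 4.73% the monthly rate is 0.0039417, so the payment is 328,000 × 0.0039417 / (1 − 1.0039417^−240) = €2,116.03.
Monthly savings = €2,206.55 − €2,116.03 = €90.52.
Break-even = €6,000.00 / €90.52 = 66.28 → 67 months.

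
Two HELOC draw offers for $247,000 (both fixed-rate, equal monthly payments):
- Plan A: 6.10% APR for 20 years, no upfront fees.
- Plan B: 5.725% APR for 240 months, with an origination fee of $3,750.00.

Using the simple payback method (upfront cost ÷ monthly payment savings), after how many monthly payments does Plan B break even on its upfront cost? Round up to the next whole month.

Plan A: at 6.10% the monthly rate is 0.0050833, so the payment is 247,000 × 0.0050833 / (1 − 1.0050833^−240) = $1,783.86.
Plan B: monthly rate = 5.725%/12 = 0.0047708; payment = 247,000 × 0.0047708 / (1 − (1+0.0047708)^−240) = $1,730.62.
Monthly savings = $1,783.86 − $1,730.62 = $53.24.
Break-even = $3,750.00 / $53.24 = 70.44 → 71 months.

71 months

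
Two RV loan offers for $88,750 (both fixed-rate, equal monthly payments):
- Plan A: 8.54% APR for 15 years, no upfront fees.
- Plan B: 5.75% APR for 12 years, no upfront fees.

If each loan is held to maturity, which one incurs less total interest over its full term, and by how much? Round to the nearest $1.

Plan A: monthly rate = 8.54%/12 = 0.0071167; payment = 88,750 × 0.0071167 / (1 − (1+0.0071167)^−180) = $876.04.
Total interest on Plan A = 180 × $876.04 − $88,750 = $68,937.20.
Plan B: monthly rate = 5.75%/12 = 0.0047917; payment = 88,750 × 0.0047917 / (1 − (1+0.0047917)^−144) = $854.63.
Total interest on Plan B = 144 × $854.63 − $88,750 = $34,316.72.
Plan B is lower by $34,620.48.

Plan B by $34,620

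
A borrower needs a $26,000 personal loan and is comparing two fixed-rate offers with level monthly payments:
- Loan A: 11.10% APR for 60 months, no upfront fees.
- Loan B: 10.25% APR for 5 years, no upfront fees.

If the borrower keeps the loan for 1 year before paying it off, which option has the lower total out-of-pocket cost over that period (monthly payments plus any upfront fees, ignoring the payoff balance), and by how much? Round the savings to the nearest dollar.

Loan A: at 11.10% the monthly rate is 0.0092500, so the payment is 26,000 × 0.0092500 / (1 − 1.0092500^−60) = $566.60.
Loan B: at 10.25% the monthly rate is 0.0085417, so the payment is 26,000 × 0.0085417 / (1 − 1.0085417^−60) = $555.63.
Over 12 months: Loan A costs 12 × $566.60 = $6,799.20; Loan B costs 12 × $555.63 = $6,667.56.
Loan B is cheaper by $6,799.20 − $6,667.56 = $131.64.

Loan B by $132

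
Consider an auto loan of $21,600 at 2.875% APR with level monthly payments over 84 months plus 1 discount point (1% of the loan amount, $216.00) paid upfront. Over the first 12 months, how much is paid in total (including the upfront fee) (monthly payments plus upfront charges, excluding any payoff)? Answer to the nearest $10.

$3,630

Monthly rate = 2.875%/12 = 0.0023958; payment = 21,600 × 0.0023958 / (1 − (1+0.0023958)^−84) = $284.19.
Total outlay = 12 × $284.19 + $216.00 = $3,626.28.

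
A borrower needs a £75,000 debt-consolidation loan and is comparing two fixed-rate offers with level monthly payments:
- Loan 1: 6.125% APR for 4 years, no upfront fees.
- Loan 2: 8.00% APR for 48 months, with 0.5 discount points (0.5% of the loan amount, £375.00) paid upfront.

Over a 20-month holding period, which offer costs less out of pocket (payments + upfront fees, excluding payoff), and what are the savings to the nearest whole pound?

Loan 1: monthly rate = 6.125%/12 = 0.0051042; payment = 75,000 × 0.0051042 / (1 − (1+0.0051042)^−48) = £1,765.68.
Loan 2: monthly rate = 8%/12 = 0.0066667; payment = 75,000 × 0.0066667 / (1 − (1+0.0066667)^−48) = £1,830.97.
Over 20 months: Loan 1 costs 20 × £1,765.68 = £35,313.60; Loan 2 costs 20 × £1,830.97 + £375.00 = £36,994.40.
Loan 1 is cheaper by £36,994.40 − £35,313.60 = £1,680.80.

Loan 1 by £1,681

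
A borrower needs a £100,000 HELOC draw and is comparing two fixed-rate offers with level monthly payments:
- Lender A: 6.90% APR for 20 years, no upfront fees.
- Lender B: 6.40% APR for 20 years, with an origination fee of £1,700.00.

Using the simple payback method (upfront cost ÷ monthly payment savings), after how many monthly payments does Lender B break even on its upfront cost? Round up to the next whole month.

58 months

Lender A: at 6.90% the monthly rate is 0.0057500, so the payment is 100,000 × 0.0057500 / (1 − 1.0057500^−240) = £769.31.
Lender B: at 6.40% the monthly rate is 0.0053333, so the payment is 100,000 × 0.0053333 / (1 − 1.0053333^−240) = £739.70.
Monthly savings = £769.31 − £739.70 = £29.61.
Break-even = £1,700.00 / £29.61 = 57.41 → 58 months.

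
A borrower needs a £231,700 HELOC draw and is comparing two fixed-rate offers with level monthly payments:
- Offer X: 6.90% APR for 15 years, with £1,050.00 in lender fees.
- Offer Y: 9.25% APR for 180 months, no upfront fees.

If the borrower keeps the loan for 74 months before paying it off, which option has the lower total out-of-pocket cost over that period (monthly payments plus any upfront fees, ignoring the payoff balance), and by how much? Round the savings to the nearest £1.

Offer X by £22,259

Offer X: monthly rate = 6.9%/12 = 0.0057500; payment = 231,700 × 0.0057500 / (1 − (1+0.0057500)^−180) = £2,069.65.
Offer Y: at 9.25% the monthly rate is 0.0077083, so the payment is 231,700 × 0.0077083 / (1 − 1.0077083^−180) = £2,384.64.
Over 74 months: Offer X costs 74 × £2,069.65 + £1,050.00 = £154,204.10; Offer Y costs 74 × £2,384.64 = £176,463.36.
Offer X is cheaper by £176,463.36 − £154,204.10 = £22,259.26.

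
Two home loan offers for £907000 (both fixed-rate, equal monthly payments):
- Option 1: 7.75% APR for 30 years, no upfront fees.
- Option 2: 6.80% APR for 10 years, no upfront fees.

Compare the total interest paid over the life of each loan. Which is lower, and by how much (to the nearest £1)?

Option 2 by £1,086,695

Option 1: at 7.75% the monthly rate is 0.0064583, so the payment is 907,000 × 0.0064583 / (1 − 1.0064583^−360) = £6,497.86.
Total interest on Option 1 = 360 × £6,497.86 − £907,000 = £1,432,229.60.
Option 2: at 6.80% the monthly rate is 0.0056667, so the payment is 907,000 × 0.0056667 / (1 − 1.0056667^−120) = £10,437.79.
Total interest on Option 2 = 120 × £10,437.79 − £907,000 = £345,534.80.
Option 2 is lower by £1,086,694.80.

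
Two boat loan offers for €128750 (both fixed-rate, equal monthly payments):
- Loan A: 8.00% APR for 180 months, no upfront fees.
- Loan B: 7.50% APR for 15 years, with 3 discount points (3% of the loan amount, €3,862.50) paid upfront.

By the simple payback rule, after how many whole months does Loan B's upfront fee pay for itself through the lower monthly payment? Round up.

105 months

Loan A: monthly rate = 8%/12 = 0.0066667; payment = 128,750 × 0.0066667 / (1 − (1+0.0066667)^−180) = €1,230.40.
Loan B: monthly rate = 7.5%/12 = 0.0062500; payment = 128,750 × 0.0062500 / (1 − (1+0.0062500)^−180) = €1,193.53.
Monthly savings = €1,230.40 − €1,193.53 = €36.87.
Break-even = €3,862.50 / €36.87 = 104.76 → 105 months.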